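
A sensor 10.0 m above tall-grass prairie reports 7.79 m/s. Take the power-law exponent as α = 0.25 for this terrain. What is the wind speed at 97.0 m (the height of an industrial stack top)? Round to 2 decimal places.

Power-law profile: V₂ = V₁ · (z₂/z₁)^α
V₂ = 7.79 × (97.0/10.0)^0.25 = 7.79 × (9.7000)^0.25
    = 7.79 × 1.7648 = 13.7477 m/s

13.75 m/s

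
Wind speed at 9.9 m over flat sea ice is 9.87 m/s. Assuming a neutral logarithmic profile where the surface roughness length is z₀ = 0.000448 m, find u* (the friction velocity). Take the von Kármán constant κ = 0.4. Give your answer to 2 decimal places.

Log law: V(z) = (u*/κ) · ln(z/z₀) ⇒ u* = κ · V / ln(z/z₀)
u* = 0.4 × 9.87 / ln(9.9/0.000448) = 0.4 × 9.87 / 10.0033
   = 3.9480 / 10.0033 = 0.3947 m/s

u* ≈ 0.39 m/s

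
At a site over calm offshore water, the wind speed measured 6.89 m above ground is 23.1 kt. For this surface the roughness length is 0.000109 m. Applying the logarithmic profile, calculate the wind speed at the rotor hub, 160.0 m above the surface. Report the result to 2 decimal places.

Log law: V(z) ∝ ln(z/z₀), so V₂/V₁ = ln(z₂/z₀) / ln(z₁/z₀).
ln(160.0/0.000109) = 14.1993, ln(6.89/0.000109) = 11.0542
V₂ = 23.1 × 14.1993/11.0542 = 23.1 × 1.2845 = 29.6723 kt

29.67 kt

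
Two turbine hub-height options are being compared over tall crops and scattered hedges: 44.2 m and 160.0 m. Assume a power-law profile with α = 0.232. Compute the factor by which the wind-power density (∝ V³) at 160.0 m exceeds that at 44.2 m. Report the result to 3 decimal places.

Speed ratio: V_B/V_A = (z_B/z_A)^α = (160.0/44.2)^0.232 = (3.6199)^0.232 = 1.34778
Power-density ratio: P_B/P_A = (V_B/V_A)³ = (1.34778)³ = 2.44824

2.448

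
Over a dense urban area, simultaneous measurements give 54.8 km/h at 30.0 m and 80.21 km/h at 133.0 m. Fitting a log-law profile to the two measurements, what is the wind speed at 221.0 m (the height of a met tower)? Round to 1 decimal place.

Log law: V ∝ ln(z/z₀). From the pair, with r = V₁/V₂ = 0.68321,
ln z₀ = (ln z₁ − r·ln z₂)/(1 − r) = (3.4012 − 0.68321×4.8903)/0.31679 = 0.1896 → z₀ = 1.209 m
V₃ = V₁ · ln(z₃/z₀)/ln(z₁/z₀) = 54.8 × 5.2085/3.2116 = 88.8750 km/h

88.9 km/h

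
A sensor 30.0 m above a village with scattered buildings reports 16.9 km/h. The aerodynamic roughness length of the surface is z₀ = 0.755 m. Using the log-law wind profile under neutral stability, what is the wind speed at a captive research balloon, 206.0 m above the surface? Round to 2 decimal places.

25.74 km/h

Log law: V(z) ∝ ln(z/z₀), so V₂/V₁ = ln(z₂/z₀) / ln(z₁/z₀).
ln(206.0/0.755) = 5.6089, ln(30.0/0.755) = 3.6822
V₂ = 16.9 × 5.6089/3.6822 = 16.9 × 1.5232 = 25.7427 km/h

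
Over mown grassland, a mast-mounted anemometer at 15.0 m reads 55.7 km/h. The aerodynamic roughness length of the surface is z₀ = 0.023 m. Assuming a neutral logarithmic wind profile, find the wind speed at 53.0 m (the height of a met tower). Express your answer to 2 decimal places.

66.55 km/h

Log law: V(z) ∝ ln(z/z₀), so V₂/V₁ = ln(z₂/z₀) / ln(z₁/z₀).
ln(53.0/0.023) = 7.7426, ln(15.0/0.023) = 6.4803
V₂ = 55.7 × 7.7426/6.4803 = 55.7 × 1.1948 = 66.5493 km/h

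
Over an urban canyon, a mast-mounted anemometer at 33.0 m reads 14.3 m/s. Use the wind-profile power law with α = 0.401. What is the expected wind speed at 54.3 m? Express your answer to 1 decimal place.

17.5 m/s

Power-law profile: V₂ = V₁ · (z₂/z₁)^α
V₂ = 14.3 × (54.3/33.0)^0.401 = 14.3 × (1.6455)^0.401
    = 14.3 × 1.2210 = 17.4609 m/s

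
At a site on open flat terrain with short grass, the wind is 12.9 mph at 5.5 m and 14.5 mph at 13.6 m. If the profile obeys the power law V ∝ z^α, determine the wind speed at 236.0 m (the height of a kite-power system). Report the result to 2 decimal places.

20.96 mph

First find α: α = ln(V₂/V₁)/ln(z₂/z₁) = ln(14.5/12.9)/ln(13.6/5.5) = 0.11692/0.90532 = 0.1291
Extrapolate from 13.6 m to 236.0 m: V₃ = 14.5 × (236.0/13.6)^0.1291 = 14.5 × 1.4457 = 20.9620 mph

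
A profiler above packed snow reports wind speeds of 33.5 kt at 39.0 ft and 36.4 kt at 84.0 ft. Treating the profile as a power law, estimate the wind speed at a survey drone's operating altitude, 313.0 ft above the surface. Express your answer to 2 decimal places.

First find α: α = ln(V₂/V₁)/ln(z₂/z₁) = ln(36.4/33.5)/ln(84.0/39.0) = 0.08302/0.76726 = 0.1082
Extrapolate from 84.0 ft to 313.0 ft: V₃ = 36.4 × (313.0/84.0)^0.1082 = 36.4 × 1.1530 = 41.9679 kt

41.97 kt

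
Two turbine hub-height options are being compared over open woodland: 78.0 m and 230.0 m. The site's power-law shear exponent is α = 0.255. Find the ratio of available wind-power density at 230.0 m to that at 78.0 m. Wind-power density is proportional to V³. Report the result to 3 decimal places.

2.287

Speed ratio: V_B/V_A = (z_B/z_A)^α = (230.0/78.0)^0.255 = (2.9487)^0.255 = 1.31752
Power-density ratio: P_B/P_A = (V_B/V_A)³ = (1.31752)³ = 2.28702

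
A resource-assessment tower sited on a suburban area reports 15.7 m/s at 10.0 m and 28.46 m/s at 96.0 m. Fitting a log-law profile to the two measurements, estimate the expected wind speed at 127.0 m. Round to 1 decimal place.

Log law: V ∝ ln(z/z₀). From the pair, with r = V₁/V₂ = 0.55165,
ln z₀ = (ln z₁ − r·ln z₂)/(1 − r) = (2.3026 − 0.55165×4.5643)/0.44835 = -0.4803 → z₀ = 0.6186 m
V₃ = V₁ · ln(z₃/z₀)/ln(z₁/z₀) = 15.7 × 5.3245/2.7829 = 30.0387 m/s

30.0 m/s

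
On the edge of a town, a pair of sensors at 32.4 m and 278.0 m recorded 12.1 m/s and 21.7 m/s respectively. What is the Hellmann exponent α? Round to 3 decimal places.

Power law: V₂/V₁ = (z₂/z₁)^α ⇒ α = ln(V₂/V₁) / ln(z₂/z₁)
α = ln(21.7/12.1) / ln(278.0/32.4) = ln(1.7934) / ln(8.5802)
  = 0.58411 / 2.14946 = 0.27175

α ≈ 0.272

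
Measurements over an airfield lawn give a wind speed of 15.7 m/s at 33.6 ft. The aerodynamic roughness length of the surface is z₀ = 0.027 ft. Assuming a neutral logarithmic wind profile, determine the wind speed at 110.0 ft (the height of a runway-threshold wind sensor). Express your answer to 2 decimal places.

18.31 m/s

Log law: V(z) ∝ ln(z/z₀), so V₂/V₁ = ln(z₂/z₀) / ln(z₁/z₀).
ln(110.0/0.027) = 8.3124, ln(33.6/0.027) = 7.1264
V₂ = 15.7 × 8.3124/7.1264 = 15.7 × 1.1664 = 18.3127 m/s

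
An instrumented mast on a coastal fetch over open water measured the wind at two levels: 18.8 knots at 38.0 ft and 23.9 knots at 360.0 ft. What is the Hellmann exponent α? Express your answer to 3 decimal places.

α ≈ 0.107

Power law: V₂/V₁ = (z₂/z₁)^α ⇒ α = ln(V₂/V₁) / ln(z₂/z₁)
α = ln(23.9/18.8) / ln(360.0/38.0) = ln(1.2713) / ln(9.4737)
  = 0.24002 / 2.24852 = 0.10675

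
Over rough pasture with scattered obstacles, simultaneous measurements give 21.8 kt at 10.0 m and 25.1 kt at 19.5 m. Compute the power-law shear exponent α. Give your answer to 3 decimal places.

Power law: V₂/V₁ = (z₂/z₁)^α ⇒ α = ln(V₂/V₁) / ln(z₂/z₁)
α = ln(25.1/21.8) / ln(19.5/10.0) = ln(1.1514) / ln(1.9500)
  = 0.14096 / 0.66783 = 0.21107

α ≈ 0.211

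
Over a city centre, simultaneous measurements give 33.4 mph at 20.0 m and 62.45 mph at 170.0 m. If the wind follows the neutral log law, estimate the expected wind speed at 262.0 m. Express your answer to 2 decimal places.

68.32 mph

Log law: V ∝ ln(z/z₀). From the pair, with r = V₁/V₂ = 0.53483,
ln z₀ = (ln z₁ − r·ln z₂)/(1 − r) = (2.9957 − 0.53483×5.1358)/0.46517 = 0.5352 → z₀ = 1.708 m
V₃ = V₁ · ln(z₃/z₀)/ln(z₁/z₀) = 33.4 × 5.0331/2.4605 = 68.3215 mph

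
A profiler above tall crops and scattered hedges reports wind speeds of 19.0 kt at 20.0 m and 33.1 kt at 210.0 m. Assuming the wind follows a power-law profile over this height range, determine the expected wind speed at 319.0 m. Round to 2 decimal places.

First find α: α = ln(V₂/V₁)/ln(z₂/z₁) = ln(33.1/19.0)/ln(210.0/20.0) = 0.55509/2.35138 = 0.2361
Extrapolate from 210.0 m to 319.0 m: V₃ = 33.1 × (319.0/210.0)^0.2361 = 33.1 × 1.1037 = 36.5336 kt

36.53 kt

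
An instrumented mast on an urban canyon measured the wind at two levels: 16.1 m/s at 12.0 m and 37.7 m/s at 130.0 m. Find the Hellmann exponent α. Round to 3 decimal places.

Power law: V₂/V₁ = (z₂/z₁)^α ⇒ α = ln(V₂/V₁) / ln(z₂/z₁)
α = ln(37.7/16.1) / ln(130.0/12.0) = ln(2.3416) / ln(10.8333)
  = 0.85084 / 2.38263 = 0.35710

α ≈ 0.357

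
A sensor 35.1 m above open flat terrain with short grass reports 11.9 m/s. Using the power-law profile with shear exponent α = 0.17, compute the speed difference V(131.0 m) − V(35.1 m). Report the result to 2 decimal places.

Power law: V₂ = V₁ · (z₂/z₁)^α = 11.9 × (3.7322)^0.17 = 14.8861 m/s
ΔV = 14.8861 − 11.9 = 2.9861 m/s

2.99 m/s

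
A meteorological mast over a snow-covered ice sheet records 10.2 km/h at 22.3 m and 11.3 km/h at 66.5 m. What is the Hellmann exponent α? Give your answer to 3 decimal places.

Power law: V₂/V₁ = (z₂/z₁)^α ⇒ α = ln(V₂/V₁) / ln(z₂/z₁)
α = ln(11.3/10.2) / ln(66.5/22.3) = ln(1.1078) / ln(2.9821)
  = 0.10242 / 1.09262 = 0.09373

α ≈ 0.094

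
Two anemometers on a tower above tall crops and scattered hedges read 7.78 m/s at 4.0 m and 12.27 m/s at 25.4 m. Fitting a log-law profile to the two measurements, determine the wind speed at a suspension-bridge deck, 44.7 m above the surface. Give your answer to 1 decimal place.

13.6 m/s

Log law: V ∝ ln(z/z₀). From the pair, with r = V₁/V₂ = 0.63407,
ln z₀ = (ln z₁ − r·ln z₂)/(1 − r) = (1.3863 − 0.63407×3.2347)/0.36593 = -1.8166 → z₀ = 0.1626 m
V₃ = V₁ · ln(z₃/z₀)/ln(z₁/z₀) = 7.78 × 5.6166/3.2029 = 13.6430 m/s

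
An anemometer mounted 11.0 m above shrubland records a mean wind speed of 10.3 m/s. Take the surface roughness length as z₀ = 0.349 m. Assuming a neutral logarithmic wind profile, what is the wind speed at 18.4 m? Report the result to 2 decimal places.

11.84 m/s

Log law: V(z) ∝ ln(z/z₀), so V₂/V₁ = ln(z₂/z₀) / ln(z₁/z₀).
ln(18.4/0.349) = 3.9650, ln(11.0/0.349) = 3.4506
V₂ = 10.3 × 3.9650/3.4506 = 10.3 × 1.1491 = 11.8357 m/s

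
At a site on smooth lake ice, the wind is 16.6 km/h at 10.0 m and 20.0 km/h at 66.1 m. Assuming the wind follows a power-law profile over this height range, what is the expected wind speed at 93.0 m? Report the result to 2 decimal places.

First find α: α = ln(V₂/V₁)/ln(z₂/z₁) = ln(20.0/16.6)/ln(66.1/10.0) = 0.18633/1.88858 = 0.0987
Extrapolate from 66.1 m to 93.0 m: V₃ = 20.0 × (93.0/66.1)^0.0987 = 20.0 × 1.0343 = 20.6852 km/h

20.69 km/h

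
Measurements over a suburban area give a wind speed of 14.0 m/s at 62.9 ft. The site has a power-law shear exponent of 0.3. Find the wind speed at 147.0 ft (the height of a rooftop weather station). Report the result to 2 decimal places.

Power-law profile: V₂ = V₁ · (z₂/z₁)^α
V₂ = 14.0 × (147.0/62.9)^0.3 = 14.0 × (2.3370)^0.3
    = 14.0 × 1.2900 = 18.0604 m/s

18.06 m/s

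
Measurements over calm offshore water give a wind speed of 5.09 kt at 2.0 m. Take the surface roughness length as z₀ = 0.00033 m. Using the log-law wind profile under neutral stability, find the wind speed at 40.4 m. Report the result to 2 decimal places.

Log law: V(z) ∝ ln(z/z₀), so V₂/V₁ = ln(z₂/z₀) / ln(z₁/z₀).
ln(40.4/0.00033) = 11.7152, ln(2.0/0.00033) = 8.7096
V₂ = 5.09 × 11.7152/8.7096 = 5.09 × 1.3451 = 6.8466 kt

6.85 kt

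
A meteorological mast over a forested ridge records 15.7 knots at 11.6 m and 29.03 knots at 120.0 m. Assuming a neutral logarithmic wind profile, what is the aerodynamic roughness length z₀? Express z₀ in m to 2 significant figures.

Log law: V(z) ∝ ln(z/z₀). With r = V₁/V₂ = 15.7/29.03 = 0.54082,
r · ln(z₂/z₀) = ln(z₁/z₀) ⇒ ln z₀ = (ln z₁ − r·ln z₂)/(1 − r)
ln z₀ = (2.45101 − 0.54082×4.78749) / 0.45918 = -0.3009
z₀ = exp(-0.3009) = 0.7402 m

z₀ ≈ 0.74 m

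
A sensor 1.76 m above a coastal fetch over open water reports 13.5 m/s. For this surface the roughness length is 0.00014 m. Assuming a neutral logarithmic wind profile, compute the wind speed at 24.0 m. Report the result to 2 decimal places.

17.24 m/s

Log law: V(z) ∝ ln(z/z₀), so V₂/V₁ = ln(z₂/z₀) / ln(z₁/z₀).
ln(24.0/0.00014) = 12.0519, ln(1.76/0.00014) = 9.4392
V₂ = 13.5 × 12.0519/9.4392 = 13.5 × 1.2768 = 17.2368 m/s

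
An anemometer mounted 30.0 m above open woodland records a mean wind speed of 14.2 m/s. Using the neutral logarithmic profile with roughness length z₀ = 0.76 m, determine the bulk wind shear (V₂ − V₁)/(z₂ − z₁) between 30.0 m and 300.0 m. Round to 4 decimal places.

0.0329 m/s/m

Log law: V₂ = V₁ · ln(z₂/z₀)/ln(z₁/z₀) = 14.2 × 5.9782/3.6756 = 23.0955 m/s
ΔV/Δz = (23.0955 − 14.2)/(300.0 − 30.0) = 8.8955/270.0000 = 0.03295 m/s/m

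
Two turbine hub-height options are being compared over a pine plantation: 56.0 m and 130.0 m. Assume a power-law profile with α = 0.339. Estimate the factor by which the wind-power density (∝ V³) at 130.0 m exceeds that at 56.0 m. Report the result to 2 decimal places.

Speed ratio: V_B/V_A = (z_B/z_A)^α = (130.0/56.0)^0.339 = (2.3214)^0.339 = 1.33043
Power-density ratio: P_B/P_A = (V_B/V_A)³ = (1.33043)³ = 2.35490

2.35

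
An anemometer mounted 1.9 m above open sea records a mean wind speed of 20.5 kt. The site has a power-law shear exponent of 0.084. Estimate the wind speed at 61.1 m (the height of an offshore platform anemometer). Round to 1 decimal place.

Power-law profile: V₂ = V₁ · (z₂/z₁)^α
V₂ = 20.5 × (61.1/1.9)^0.084 = 20.5 × (32.1579)^0.084
    = 20.5 × 1.3385 = 27.4389 kt

27.4 kt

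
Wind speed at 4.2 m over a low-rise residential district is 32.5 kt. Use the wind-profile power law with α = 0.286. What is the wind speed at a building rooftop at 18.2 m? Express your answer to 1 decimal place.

Power-law profile: V₂ = V₁ · (z₂/z₁)^α
V₂ = 32.5 × (18.2/4.2)^0.286 = 32.5 × (4.3333)^0.286
    = 32.5 × 1.5210 = 49.4327 kt

49.4 kt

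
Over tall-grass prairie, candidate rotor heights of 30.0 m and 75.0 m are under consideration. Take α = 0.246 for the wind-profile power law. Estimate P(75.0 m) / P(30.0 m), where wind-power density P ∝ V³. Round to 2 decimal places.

Speed ratio: V_B/V_A = (z_B/z_A)^α = (75.0/30.0)^0.246 = (2.5000)^0.246 = 1.25283
Power-density ratio: P_B/P_A = (V_B/V_A)³ = (1.25283)³ = 1.96644

1.97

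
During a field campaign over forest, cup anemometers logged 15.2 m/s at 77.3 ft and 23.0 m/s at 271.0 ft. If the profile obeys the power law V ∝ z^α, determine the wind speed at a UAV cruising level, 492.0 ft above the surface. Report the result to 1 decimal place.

First find α: α = ln(V₂/V₁)/ln(z₂/z₁) = ln(23.0/15.2)/ln(271.0/77.3) = 0.41420/1.25442 = 0.3302
Extrapolate from 271.0 ft to 492.0 ft: V₃ = 23.0 × (492.0/271.0)^0.3302 = 23.0 × 1.2176 = 28.0057 m/s

28.0 m/s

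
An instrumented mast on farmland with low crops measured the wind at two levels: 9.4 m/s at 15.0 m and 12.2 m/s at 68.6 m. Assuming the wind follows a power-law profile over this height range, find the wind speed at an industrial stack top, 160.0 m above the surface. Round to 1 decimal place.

First find α: α = ln(V₂/V₁)/ln(z₂/z₁) = ln(12.2/9.4)/ln(68.6/15.0) = 0.26073/1.52024 = 0.1715
Extrapolate from 68.6 m to 160.0 m: V₃ = 12.2 × (160.0/68.6)^0.1715 = 12.2 × 1.1563 = 14.1071 m/s

14.1 m/s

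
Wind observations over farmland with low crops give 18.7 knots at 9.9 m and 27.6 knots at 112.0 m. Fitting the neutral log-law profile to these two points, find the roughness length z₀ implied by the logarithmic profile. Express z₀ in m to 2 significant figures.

Log law: V(z) ∝ ln(z/z₀). With r = V₁/V₂ = 18.7/27.6 = 0.67754,
r · ln(z₂/z₀) = ln(z₁/z₀) ⇒ ln z₀ = (ln z₁ − r·ln z₂)/(1 − r)
ln z₀ = (2.29253 − 0.67754×4.71850) / 0.32246 = -2.8047
z₀ = exp(-2.8047) = 0.06052 m

z₀ ≈ 0.061 m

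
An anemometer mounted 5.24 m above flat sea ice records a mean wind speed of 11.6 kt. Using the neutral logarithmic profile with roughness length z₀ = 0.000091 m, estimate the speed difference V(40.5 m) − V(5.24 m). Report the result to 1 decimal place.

2.2 kt

Log law: V₂ = V₁ · ln(z₂/z₀)/ln(z₁/z₀) = 11.6 × 13.0060/10.9610 = 13.7642 kt
ΔV = 13.7642 − 11.6 = 2.1642 kt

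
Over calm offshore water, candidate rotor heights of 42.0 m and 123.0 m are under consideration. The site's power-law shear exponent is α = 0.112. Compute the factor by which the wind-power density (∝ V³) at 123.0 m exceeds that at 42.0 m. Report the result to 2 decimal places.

Speed ratio: V_B/V_A = (z_B/z_A)^α = (123.0/42.0)^0.112 = (2.9286)^0.112 = 1.12789
Power-density ratio: P_B/P_A = (V_B/V_A)³ = (1.12789)³ = 1.43482

1.43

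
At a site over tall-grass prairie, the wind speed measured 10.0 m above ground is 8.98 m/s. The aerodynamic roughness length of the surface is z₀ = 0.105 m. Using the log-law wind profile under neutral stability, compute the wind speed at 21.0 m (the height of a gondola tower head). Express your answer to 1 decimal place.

Log law: V(z) ∝ ln(z/z₀), so V₂/V₁ = ln(z₂/z₀) / ln(z₁/z₀).
ln(21.0/0.105) = 5.2983, ln(10.0/0.105) = 4.5564
V₂ = 8.98 × 5.2983/4.5564 = 8.98 × 1.1628 = 10.4423 m/s

10.4 m/s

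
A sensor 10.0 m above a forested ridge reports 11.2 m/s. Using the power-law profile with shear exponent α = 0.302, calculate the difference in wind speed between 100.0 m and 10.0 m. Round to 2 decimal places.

11.25 m/s

Power law: V₂ = V₁ · (z₂/z₁)^α = 11.2 × (10.0000)^0.302 = 22.4501 m/s
ΔV = 22.4501 − 11.2 = 11.2501 m/s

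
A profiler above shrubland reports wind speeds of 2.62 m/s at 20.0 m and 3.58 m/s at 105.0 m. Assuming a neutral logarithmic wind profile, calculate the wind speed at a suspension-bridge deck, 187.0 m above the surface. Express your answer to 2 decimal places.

Log law: V ∝ ln(z/z₀). From the pair, with r = V₁/V₂ = 0.73184,
ln z₀ = (ln z₁ − r·ln z₂)/(1 − r) = (2.9957 − 0.73184×4.6540)/0.26816 = -1.5298 → z₀ = 0.2166 m
V₃ = V₁ · ln(z₃/z₀)/ln(z₁/z₀) = 2.62 × 6.7610/4.5256 = 3.9141 m/s

3.91 m/s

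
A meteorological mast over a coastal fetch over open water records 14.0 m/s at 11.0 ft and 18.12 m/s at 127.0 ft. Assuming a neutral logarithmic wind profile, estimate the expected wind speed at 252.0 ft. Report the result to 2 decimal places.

Log law: V ∝ ln(z/z₀). From the pair, with r = V₁/V₂ = 0.77263,
ln z₀ = (ln z₁ − r·ln z₂)/(1 − r) = (2.3979 − 0.77263×4.8442)/0.22737 = -5.9147 → z₀ = 0.002699 ft
V₃ = V₁ · ln(z₃/z₀)/ln(z₁/z₀) = 14.0 × 11.4442/8.3126 = 19.2741 m/s

19.27 m/s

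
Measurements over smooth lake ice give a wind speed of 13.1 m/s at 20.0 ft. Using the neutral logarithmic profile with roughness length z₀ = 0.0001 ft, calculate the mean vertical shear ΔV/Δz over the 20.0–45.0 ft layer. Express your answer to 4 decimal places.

Log law: V₂ = V₁ · ln(z₂/z₀)/ln(z₁/z₀) = 13.1 × 13.0170/12.2061 = 13.9703 m/s
ΔV/Δz = (13.9703 − 13.1)/(45.0 − 20.0) = 0.8703/25.0000 = 0.03481 m/s/ft

0.0348 m/s/ft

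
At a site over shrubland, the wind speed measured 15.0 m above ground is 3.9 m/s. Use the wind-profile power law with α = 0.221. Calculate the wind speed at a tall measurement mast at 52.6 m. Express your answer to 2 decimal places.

Power-law profile: V₂ = V₁ · (z₂/z₁)^α
V₂ = 3.9 × (52.6/15.0)^0.221 = 3.9 × (3.5067)^0.221
    = 3.9 × 1.3195 = 5.1462 m/s

5.15 m/s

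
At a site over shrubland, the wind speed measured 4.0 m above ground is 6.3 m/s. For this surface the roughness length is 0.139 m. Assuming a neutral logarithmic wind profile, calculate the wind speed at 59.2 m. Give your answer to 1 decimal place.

Log law: V(z) ∝ ln(z/z₀), so V₂/V₁ = ln(z₂/z₀) / ln(z₁/z₀).
ln(59.2/0.139) = 6.0542, ln(4.0/0.139) = 3.3596
V₂ = 6.3 × 6.0542/3.3596 = 6.3 × 1.8021 = 11.3531 m/s

11.4 m/s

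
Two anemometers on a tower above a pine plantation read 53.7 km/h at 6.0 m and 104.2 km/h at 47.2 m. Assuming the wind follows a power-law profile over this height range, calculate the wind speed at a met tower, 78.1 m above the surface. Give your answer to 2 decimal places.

122.51 km/h

First find α: α = ln(V₂/V₁)/ln(z₂/z₁) = ln(104.2/53.7)/ln(47.2/6.0) = 0.66290/2.06263 = 0.3214
Extrapolate from 47.2 m to 78.1 m: V₃ = 104.2 × (78.1/47.2)^0.3214 = 104.2 × 1.1757 = 122.5060 km/h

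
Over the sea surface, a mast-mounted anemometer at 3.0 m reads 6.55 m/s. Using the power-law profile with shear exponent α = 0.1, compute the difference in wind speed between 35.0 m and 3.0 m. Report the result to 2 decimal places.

Power law: V₂ = V₁ · (z₂/z₁)^α = 6.55 × (11.6667)^0.1 = 8.3741 m/s
ΔV = 8.3741 − 6.55 = 1.8241 m/s

1.82 m/s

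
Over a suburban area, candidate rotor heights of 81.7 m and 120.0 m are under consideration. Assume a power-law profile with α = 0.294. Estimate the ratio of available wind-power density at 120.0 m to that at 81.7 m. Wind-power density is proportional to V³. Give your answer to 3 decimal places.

Speed ratio: V_B/V_A = (z_B/z_A)^α = (120.0/81.7)^0.294 = (1.4688)^0.294 = 1.11966
Power-density ratio: P_B/P_A = (V_B/V_A)³ = (1.11966)³ = 1.40365

1.404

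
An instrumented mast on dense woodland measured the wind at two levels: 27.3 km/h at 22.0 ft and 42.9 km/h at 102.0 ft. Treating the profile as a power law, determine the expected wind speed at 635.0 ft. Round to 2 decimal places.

First find α: α = ln(V₂/V₁)/ln(z₂/z₁) = ln(42.9/27.3)/ln(102.0/22.0) = 0.45199/1.53393 = 0.2947
Extrapolate from 102.0 ft to 635.0 ft: V₃ = 42.9 × (635.0/102.0)^0.2947 = 42.9 × 1.7140 = 73.5304 km/h

73.53 km/h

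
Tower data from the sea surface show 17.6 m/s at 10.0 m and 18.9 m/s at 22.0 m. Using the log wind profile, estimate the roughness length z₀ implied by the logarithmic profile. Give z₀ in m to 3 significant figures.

z₀ ≈ 0.000231 m

Log law: V(z) ∝ ln(z/z₀). With r = V₁/V₂ = 17.6/18.9 = 0.93122,
r · ln(z₂/z₀) = ln(z₁/z₀) ⇒ ln z₀ = (ln z₁ − r·ln z₂)/(1 − r)
ln z₀ = (2.30259 − 0.93122×3.09104) / 0.06878 = -8.3719
z₀ = exp(-8.3719) = 0.0002313 m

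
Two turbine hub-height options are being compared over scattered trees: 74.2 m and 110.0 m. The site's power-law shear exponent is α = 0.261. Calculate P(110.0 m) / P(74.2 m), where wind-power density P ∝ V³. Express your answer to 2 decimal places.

1.36

Speed ratio: V_B/V_A = (z_B/z_A)^α = (110.0/74.2)^0.261 = (1.4825)^0.261 = 1.10823
Power-density ratio: P_B/P_A = (V_B/V_A)³ = (1.10823)³ = 1.36108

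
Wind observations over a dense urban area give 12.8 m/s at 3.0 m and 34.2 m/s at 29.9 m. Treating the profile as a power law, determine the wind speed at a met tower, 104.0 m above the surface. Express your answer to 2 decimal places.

58.27 m/s

First find α: α = ln(V₂/V₁)/ln(z₂/z₁) = ln(34.2/12.8)/ln(29.9/3.0) = 0.98278/2.29925 = 0.4274
Extrapolate from 29.9 m to 104.0 m: V₃ = 34.2 × (104.0/29.9)^0.4274 = 34.2 × 1.7037 = 58.2671 m/s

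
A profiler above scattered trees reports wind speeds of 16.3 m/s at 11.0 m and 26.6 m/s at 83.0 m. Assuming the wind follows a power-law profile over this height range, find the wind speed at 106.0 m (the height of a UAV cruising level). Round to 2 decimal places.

First find α: α = ln(V₂/V₁)/ln(z₂/z₁) = ln(26.6/16.3)/ln(83.0/11.0) = 0.48975/2.02095 = 0.2423
Extrapolate from 83.0 m to 106.0 m: V₃ = 26.6 × (106.0/83.0)^0.2423 = 26.6 × 1.0611 = 28.2244 m/s

28.22 m/s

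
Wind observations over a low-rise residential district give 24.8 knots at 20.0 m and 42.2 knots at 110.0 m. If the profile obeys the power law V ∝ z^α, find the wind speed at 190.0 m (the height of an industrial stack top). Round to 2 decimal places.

50.04 knots

First find α: α = ln(V₂/V₁)/ln(z₂/z₁) = ln(42.2/24.8)/ln(110.0/20.0) = 0.53158/1.70475 = 0.3118
Extrapolate from 110.0 m to 190.0 m: V₃ = 42.2 × (190.0/110.0)^0.3118 = 42.2 × 1.1858 = 50.0411 knots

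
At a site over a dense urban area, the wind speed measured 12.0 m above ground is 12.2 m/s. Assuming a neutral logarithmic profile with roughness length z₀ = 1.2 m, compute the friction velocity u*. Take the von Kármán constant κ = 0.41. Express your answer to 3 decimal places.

Log law: V(z) = (u*/κ) · ln(z/z₀) ⇒ u* = κ · V / ln(z/z₀)
u* = 0.41 × 12.2 / ln(12.0/1.2) = 0.41 × 12.2 / 2.3026
   = 5.0020 / 2.3026 = 2.1723 m/s

u* ≈ 2.172 m/s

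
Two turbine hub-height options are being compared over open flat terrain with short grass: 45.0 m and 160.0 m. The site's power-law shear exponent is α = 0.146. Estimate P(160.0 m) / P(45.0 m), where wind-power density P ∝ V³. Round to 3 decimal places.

1.743

Speed ratio: V_B/V_A = (z_B/z_A)^α = (160.0/45.0)^0.146 = (3.5556)^0.146 = 1.20346
Power-density ratio: P_B/P_A = (V_B/V_A)³ = (1.20346)³ = 1.74300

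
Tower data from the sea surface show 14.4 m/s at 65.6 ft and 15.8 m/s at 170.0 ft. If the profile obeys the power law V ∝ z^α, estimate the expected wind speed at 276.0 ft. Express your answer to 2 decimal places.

16.56 m/s

First find α: α = ln(V₂/V₁)/ln(z₂/z₁) = ln(15.8/14.4)/ln(170.0/65.6) = 0.09278/0.95222 = 0.0974
Extrapolate from 170.0 ft to 276.0 ft: V₃ = 15.8 × (276.0/170.0)^0.0974 = 15.8 × 1.0484 = 16.5639 m/s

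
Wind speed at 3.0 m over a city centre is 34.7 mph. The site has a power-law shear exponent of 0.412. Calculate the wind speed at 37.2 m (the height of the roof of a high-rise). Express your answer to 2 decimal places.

Power-law profile: V₂ = V₁ · (z₂/z₁)^α
V₂ = 34.7 × (37.2/3.0)^0.412 = 34.7 × (12.4000)^0.412
    = 34.7 × 2.8216 = 97.9082 mph

97.91 mph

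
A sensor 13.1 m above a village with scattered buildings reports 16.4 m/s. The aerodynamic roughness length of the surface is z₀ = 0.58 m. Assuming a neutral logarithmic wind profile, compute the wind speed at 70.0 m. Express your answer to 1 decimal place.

Log law: V(z) ∝ ln(z/z₀), so V₂/V₁ = ln(z₂/z₀) / ln(z₁/z₀).
ln(70.0/0.58) = 4.7932, ln(13.1/0.58) = 3.1173
V₂ = 16.4 × 4.7932/3.1173 = 16.4 × 1.5376 = 25.2166 m/s

25.2 m/s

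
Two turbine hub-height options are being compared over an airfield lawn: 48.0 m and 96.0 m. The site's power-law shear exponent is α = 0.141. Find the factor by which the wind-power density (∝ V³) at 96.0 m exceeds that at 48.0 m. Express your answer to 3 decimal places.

1.341

Speed ratio: V_B/V_A = (z_B/z_A)^α = (96.0/48.0)^0.141 = (2.0000)^0.141 = 1.10267
Power-density ratio: P_B/P_A = (V_B/V_A)³ = (1.10267)³ = 1.34071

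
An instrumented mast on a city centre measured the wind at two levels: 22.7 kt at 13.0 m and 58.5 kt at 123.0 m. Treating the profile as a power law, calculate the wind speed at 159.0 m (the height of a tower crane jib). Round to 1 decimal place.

65.2 kt

First find α: α = ln(V₂/V₁)/ln(z₂/z₁) = ln(58.5/22.7)/ln(123.0/13.0) = 0.94666/2.24723 = 0.4213
Extrapolate from 123.0 m to 159.0 m: V₃ = 58.5 × (159.0/123.0)^0.4213 = 58.5 × 1.1142 = 65.1812 kt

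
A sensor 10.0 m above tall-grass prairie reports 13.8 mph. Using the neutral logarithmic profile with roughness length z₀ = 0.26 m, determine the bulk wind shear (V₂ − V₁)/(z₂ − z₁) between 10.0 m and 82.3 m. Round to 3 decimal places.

0.110 mph/m

Log law: V₂ = V₁ · ln(z₂/z₀)/ln(z₁/z₀) = 13.8 × 5.7574/3.6497 = 21.7699 mph
ΔV/Δz = (21.7699 − 13.8)/(82.3 − 10.0) = 7.9699/72.3000 = 0.11023 mph/m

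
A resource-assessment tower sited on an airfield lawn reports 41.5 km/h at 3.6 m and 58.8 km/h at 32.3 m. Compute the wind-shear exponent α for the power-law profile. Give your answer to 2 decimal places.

Power law: V₂/V₁ = (z₂/z₁)^α ⇒ α = ln(V₂/V₁) / ln(z₂/z₁)
α = ln(58.8/41.5) / ln(32.3/3.6) = ln(1.4169) / ln(8.9722)
  = 0.34845 / 2.19413 = 0.15881

α ≈ 0.16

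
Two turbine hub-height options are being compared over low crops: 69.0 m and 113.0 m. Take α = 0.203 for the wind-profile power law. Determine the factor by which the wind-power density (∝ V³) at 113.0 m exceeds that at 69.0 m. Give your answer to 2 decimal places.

1.35

Speed ratio: V_B/V_A = (z_B/z_A)^α = (113.0/69.0)^0.203 = (1.6377)^0.203 = 1.10532
Power-density ratio: P_B/P_A = (V_B/V_A)³ = (1.10532)³ = 1.35041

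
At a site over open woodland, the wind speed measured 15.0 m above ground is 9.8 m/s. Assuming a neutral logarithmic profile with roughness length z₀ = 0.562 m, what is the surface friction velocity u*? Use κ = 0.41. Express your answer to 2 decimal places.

Log law: V(z) = (u*/κ) · ln(z/z₀) ⇒ u* = κ · V / ln(z/z₀)
u* = 0.41 × 9.8 / ln(15.0/0.562) = 0.41 × 9.8 / 3.2843
   = 4.0180 / 3.2843 = 1.2234 m/s

u* ≈ 1.22 m/s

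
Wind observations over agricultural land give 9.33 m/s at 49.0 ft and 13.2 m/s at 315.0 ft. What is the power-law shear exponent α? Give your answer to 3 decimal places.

α ≈ 0.186

Power law: V₂/V₁ = (z₂/z₁)^α ⇒ α = ln(V₂/V₁) / ln(z₂/z₁)
α = ln(13.2/9.33) / ln(315.0/49.0) = ln(1.4148) / ln(6.4286)
  = 0.34698 / 1.86075 = 0.18647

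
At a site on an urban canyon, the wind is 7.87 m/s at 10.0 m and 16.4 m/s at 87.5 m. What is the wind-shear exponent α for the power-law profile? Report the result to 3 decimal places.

α ≈ 0.338

Power law: V₂/V₁ = (z₂/z₁)^α ⇒ α = ln(V₂/V₁) / ln(z₂/z₁)
α = ln(16.4/7.87) / ln(87.5/10.0) = ln(2.0839) / ln(8.7500)
  = 0.73422 / 2.16905 = 0.33850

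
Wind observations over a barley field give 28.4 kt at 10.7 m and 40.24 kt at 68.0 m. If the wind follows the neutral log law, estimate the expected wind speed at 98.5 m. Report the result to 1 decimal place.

42.6 kt

Log law: V ∝ ln(z/z₀). From the pair, with r = V₁/V₂ = 0.70577,
ln z₀ = (ln z₁ − r·ln z₂)/(1 − r) = (2.3702 − 0.70577×4.2195)/0.29423 = -2.0655 → z₀ = 0.1268 m
V₃ = V₁ · ln(z₃/z₀)/ln(z₁/z₀) = 28.4 × 6.6555/4.4357 = 42.6125 kt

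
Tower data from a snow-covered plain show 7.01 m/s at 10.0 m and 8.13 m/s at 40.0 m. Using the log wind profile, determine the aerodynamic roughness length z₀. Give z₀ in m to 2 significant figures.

z₀ ≈ 0.0017 m

Log law: V(z) ∝ ln(z/z₀). With r = V₁/V₂ = 7.01/8.13 = 0.86224,
r · ln(z₂/z₀) = ln(z₁/z₀) ⇒ ln z₀ = (ln z₁ − r·ln z₂)/(1 − r)
ln z₀ = (2.30259 − 0.86224×3.68888) / 0.13776 = -6.3741
z₀ = exp(-6.3741) = 0.001705 m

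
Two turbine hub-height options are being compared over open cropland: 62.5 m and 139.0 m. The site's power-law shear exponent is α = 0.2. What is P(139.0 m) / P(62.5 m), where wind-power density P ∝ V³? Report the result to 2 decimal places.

Speed ratio: V_B/V_A = (z_B/z_A)^α = (139.0/62.5)^0.2 = (2.2240)^0.2 = 1.17335
Power-density ratio: P_B/P_A = (V_B/V_A)³ = (1.17335)³ = 1.61540

1.62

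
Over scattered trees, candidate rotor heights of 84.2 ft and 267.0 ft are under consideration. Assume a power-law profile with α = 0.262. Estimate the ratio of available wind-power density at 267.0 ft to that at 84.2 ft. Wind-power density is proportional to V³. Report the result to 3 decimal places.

Speed ratio: V_B/V_A = (z_B/z_A)^α = (267.0/84.2)^0.262 = (3.1710)^0.262 = 1.35305
Power-density ratio: P_B/P_A = (V_B/V_A)³ = (1.35305)³ = 2.47709

2.477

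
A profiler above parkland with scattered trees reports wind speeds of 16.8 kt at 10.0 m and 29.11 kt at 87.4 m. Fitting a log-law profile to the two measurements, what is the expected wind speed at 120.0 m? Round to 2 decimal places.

Log law: V ∝ ln(z/z₀). From the pair, with r = V₁/V₂ = 0.57712,
ln z₀ = (ln z₁ − r·ln z₂)/(1 − r) = (2.3026 − 0.57712×4.4705)/0.42288 = -0.6561 → z₀ = 0.5189 m
V₃ = V₁ · ln(z₃/z₀)/ln(z₁/z₀) = 16.8 × 5.4435/2.9586 = 30.9100 kt

30.91 kt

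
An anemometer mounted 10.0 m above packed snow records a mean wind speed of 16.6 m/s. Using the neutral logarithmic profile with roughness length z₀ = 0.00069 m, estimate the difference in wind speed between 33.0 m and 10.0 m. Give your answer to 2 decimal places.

2.07 m/s

Log law: V₂ = V₁ · ln(z₂/z₀)/ln(z₁/z₀) = 16.6 × 10.7753/9.5814 = 18.6685 m/s
ΔV = 18.6685 − 16.6 = 2.0685 m/s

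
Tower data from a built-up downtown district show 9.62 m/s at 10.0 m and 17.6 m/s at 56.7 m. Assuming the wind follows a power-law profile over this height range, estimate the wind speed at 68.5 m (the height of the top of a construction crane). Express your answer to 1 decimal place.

First find α: α = ln(V₂/V₁)/ln(z₂/z₁) = ln(17.6/9.62)/ln(56.7/10.0) = 0.60405/1.73519 = 0.3481
Extrapolate from 56.7 m to 68.5 m: V₃ = 17.6 × (68.5/56.7)^0.3481 = 17.6 × 1.0680 = 18.7973 m/s

18.8 m/s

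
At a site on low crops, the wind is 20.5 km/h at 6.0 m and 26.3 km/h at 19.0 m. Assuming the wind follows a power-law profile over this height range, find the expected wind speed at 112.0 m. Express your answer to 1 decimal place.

First find α: α = ln(V₂/V₁)/ln(z₂/z₁) = ln(26.3/20.5)/ln(19.0/6.0) = 0.24914/1.15268 = 0.2161
Extrapolate from 19.0 m to 112.0 m: V₃ = 26.3 × (112.0/19.0)^0.2161 = 26.3 × 1.4673 = 38.5910 km/h

38.6 km/h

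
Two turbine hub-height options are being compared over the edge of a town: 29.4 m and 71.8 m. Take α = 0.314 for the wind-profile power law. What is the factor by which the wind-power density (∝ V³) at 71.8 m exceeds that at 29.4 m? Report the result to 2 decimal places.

Speed ratio: V_B/V_A = (z_B/z_A)^α = (71.8/29.4)^0.314 = (2.4422)^0.314 = 1.32362
Power-density ratio: P_B/P_A = (V_B/V_A)³ = (1.32362)³ = 2.31892

2.32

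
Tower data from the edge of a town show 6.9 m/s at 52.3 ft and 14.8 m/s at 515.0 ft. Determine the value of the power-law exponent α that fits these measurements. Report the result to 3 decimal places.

Power law: V₂/V₁ = (z₂/z₁)^α ⇒ α = ln(V₂/V₁) / ln(z₂/z₁)
α = ln(14.8/6.9) / ln(515.0/52.3) = ln(2.1449) / ln(9.8470)
  = 0.76311 / 2.28717 = 0.33365

α ≈ 0.334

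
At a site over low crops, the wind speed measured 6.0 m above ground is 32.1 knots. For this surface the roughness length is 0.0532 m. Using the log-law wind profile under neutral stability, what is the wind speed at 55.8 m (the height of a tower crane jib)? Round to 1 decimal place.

47.2 knots

Log law: V(z) ∝ ln(z/z₀), so V₂/V₁ = ln(z₂/z₀) / ln(z₁/z₀).
ln(55.8/0.0532) = 6.9555, ln(6.0/0.0532) = 4.7255
V₂ = 32.1 × 6.9555/4.7255 = 32.1 × 1.4719 = 47.2485 knots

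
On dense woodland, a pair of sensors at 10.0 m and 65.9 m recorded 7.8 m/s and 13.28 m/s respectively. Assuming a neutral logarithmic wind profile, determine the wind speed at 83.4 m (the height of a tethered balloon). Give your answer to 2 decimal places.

13.96 m/s

Log law: V ∝ ln(z/z₀). From the pair, with r = V₁/V₂ = 0.58735,
ln z₀ = (ln z₁ − r·ln z₂)/(1 − r) = (2.3026 − 0.58735×4.1881)/0.41265 = -0.3812 → z₀ = 0.6830 m
V₃ = V₁ · ln(z₃/z₀)/ln(z₁/z₀) = 7.8 × 4.8049/2.6838 = 13.9645 m/s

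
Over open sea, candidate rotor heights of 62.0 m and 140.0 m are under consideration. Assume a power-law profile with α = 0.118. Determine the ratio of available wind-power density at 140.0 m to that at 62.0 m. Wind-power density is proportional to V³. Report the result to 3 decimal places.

1.334

Speed ratio: V_B/V_A = (z_B/z_A)^α = (140.0/62.0)^0.118 = (2.2581)^0.118 = 1.10088
Power-density ratio: P_B/P_A = (V_B/V_A)³ = (1.10088)³ = 1.33421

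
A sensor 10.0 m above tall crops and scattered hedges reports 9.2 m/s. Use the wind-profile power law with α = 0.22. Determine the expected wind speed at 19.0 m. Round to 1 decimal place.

10.6 m/s

Power-law profile: V₂ = V₁ · (z₂/z₁)^α
V₂ = 9.2 × (19.0/10.0)^0.22 = 9.2 × (1.9000)^0.22
    = 9.2 × 1.1517 = 10.5953 m/s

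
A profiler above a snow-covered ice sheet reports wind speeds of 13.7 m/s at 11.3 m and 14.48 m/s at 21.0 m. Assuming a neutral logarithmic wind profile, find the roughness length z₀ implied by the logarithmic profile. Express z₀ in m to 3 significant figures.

z₀ ≈ 0.000212 m

Log law: V(z) ∝ ln(z/z₀). With r = V₁/V₂ = 13.7/14.48 = 0.94613,
r · ln(z₂/z₀) = ln(z₁/z₀) ⇒ ln z₀ = (ln z₁ − r·ln z₂)/(1 − r)
ln z₀ = (2.42480 − 0.94613×3.04452) / 0.05387 = -8.4600
z₀ = exp(-8.4600) = 0.0002118 m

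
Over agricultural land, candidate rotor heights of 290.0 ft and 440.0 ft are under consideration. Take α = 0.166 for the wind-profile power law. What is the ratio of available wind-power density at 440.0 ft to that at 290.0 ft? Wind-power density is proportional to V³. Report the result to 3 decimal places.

Speed ratio: V_B/V_A = (z_B/z_A)^α = (440.0/290.0)^0.166 = (1.5172)^0.166 = 1.07166
Power-density ratio: P_B/P_A = (V_B/V_A)³ = (1.07166)³ = 1.23074

1.231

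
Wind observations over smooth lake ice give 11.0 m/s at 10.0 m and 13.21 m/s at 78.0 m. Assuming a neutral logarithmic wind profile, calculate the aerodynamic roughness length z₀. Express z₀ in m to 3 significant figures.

Log law: V(z) ∝ ln(z/z₀). With r = V₁/V₂ = 11.0/13.21 = 0.83270,
r · ln(z₂/z₀) = ln(z₁/z₀) ⇒ ln z₀ = (ln z₁ − r·ln z₂)/(1 − r)
ln z₀ = (2.30259 − 0.83270×4.35671) / 0.16730 = -7.9216
z₀ = exp(-7.9216) = 0.0003628 m

z₀ ≈ 0.000363 m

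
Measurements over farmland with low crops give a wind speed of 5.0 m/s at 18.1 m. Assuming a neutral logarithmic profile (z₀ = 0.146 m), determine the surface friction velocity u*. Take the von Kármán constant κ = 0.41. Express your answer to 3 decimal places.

Log law: V(z) = (u*/κ) · ln(z/z₀) ⇒ u* = κ · V / ln(z/z₀)
u* = 0.41 × 5.0 / ln(18.1/0.146) = 0.41 × 5.0 / 4.8201
   = 2.0500 / 4.8201 = 0.4253 m/s

u* ≈ 0.425 m/s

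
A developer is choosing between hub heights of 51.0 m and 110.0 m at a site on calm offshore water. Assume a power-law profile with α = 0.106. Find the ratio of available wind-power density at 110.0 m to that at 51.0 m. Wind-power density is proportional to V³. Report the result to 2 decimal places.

1.28

Speed ratio: V_B/V_A = (z_B/z_A)^α = (110.0/51.0)^0.106 = (2.1569)^0.106 = 1.08489
Power-density ratio: P_B/P_A = (V_B/V_A)³ = (1.08489)³ = 1.27690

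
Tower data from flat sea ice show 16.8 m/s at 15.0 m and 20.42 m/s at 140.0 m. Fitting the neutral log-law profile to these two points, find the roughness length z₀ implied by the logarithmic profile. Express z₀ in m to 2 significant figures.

Log law: V(z) ∝ ln(z/z₀). With r = V₁/V₂ = 16.8/20.42 = 0.82272,
r · ln(z₂/z₀) = ln(z₁/z₀) ⇒ ln z₀ = (ln z₁ − r·ln z₂)/(1 − r)
ln z₀ = (2.70805 − 0.82272×4.94164) / 0.17728 = -7.6578
z₀ = exp(-7.6578) = 0.0004723 m

z₀ ≈ 0.00047 m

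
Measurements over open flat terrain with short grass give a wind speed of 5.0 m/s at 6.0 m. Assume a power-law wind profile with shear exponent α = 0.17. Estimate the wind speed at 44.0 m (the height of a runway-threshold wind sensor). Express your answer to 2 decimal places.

Power-law profile: V₂ = V₁ · (z₂/z₁)^α
V₂ = 5.0 × (44.0/6.0)^0.17 = 5.0 × (7.3333)^0.17
    = 5.0 × 1.4031 = 7.0157 m/s

7.02 m/s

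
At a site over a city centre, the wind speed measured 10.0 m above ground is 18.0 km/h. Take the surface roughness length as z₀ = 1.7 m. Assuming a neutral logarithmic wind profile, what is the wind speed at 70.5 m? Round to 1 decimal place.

37.8 km/h

Log law: V(z) ∝ ln(z/z₀), so V₂/V₁ = ln(z₂/z₀) / ln(z₁/z₀).
ln(70.5/1.7) = 3.7250, ln(10.0/1.7) = 1.7720
V₂ = 18.0 × 3.7250/1.7720 = 18.0 × 2.1022 = 37.8394 km/h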